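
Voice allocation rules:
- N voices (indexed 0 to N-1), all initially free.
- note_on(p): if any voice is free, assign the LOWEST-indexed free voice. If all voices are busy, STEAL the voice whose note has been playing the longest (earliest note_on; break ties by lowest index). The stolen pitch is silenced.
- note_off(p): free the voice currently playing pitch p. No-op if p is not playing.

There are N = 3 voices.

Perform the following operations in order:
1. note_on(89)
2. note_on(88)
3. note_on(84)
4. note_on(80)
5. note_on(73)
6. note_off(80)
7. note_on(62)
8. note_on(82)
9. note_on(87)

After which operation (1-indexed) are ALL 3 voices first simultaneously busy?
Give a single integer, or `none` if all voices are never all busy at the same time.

Op 1: note_on(89): voice 0 is free -> assigned | voices=[89 - -]
Op 2: note_on(88): voice 1 is free -> assigned | voices=[89 88 -]
Op 3: note_on(84): voice 2 is free -> assigned | voices=[89 88 84]
Op 4: note_on(80): all voices busy, STEAL voice 0 (pitch 89, oldest) -> assign | voices=[80 88 84]
Op 5: note_on(73): all voices busy, STEAL voice 1 (pitch 88, oldest) -> assign | voices=[80 73 84]
Op 6: note_off(80): free voice 0 | voices=[- 73 84]
Op 7: note_on(62): voice 0 is free -> assigned | voices=[62 73 84]
Op 8: note_on(82): all voices busy, STEAL voice 2 (pitch 84, oldest) -> assign | voices=[62 73 82]
Op 9: note_on(87): all voices busy, STEAL voice 1 (pitch 73, oldest) -> assign | voices=[62 87 82]

Answer: 3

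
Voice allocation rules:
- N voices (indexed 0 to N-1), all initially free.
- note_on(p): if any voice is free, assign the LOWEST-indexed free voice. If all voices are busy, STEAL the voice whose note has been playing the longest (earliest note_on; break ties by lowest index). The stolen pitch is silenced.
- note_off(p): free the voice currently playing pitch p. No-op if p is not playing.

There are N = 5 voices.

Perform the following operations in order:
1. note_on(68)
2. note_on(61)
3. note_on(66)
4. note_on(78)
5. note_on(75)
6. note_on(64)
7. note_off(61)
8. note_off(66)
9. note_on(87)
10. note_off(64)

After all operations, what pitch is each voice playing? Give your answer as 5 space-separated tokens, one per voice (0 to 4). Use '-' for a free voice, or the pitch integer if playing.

Answer: - 87 - 78 75

Derivation:
Op 1: note_on(68): voice 0 is free -> assigned | voices=[68 - - - -]
Op 2: note_on(61): voice 1 is free -> assigned | voices=[68 61 - - -]
Op 3: note_on(66): voice 2 is free -> assigned | voices=[68 61 66 - -]
Op 4: note_on(78): voice 3 is free -> assigned | voices=[68 61 66 78 -]
Op 5: note_on(75): voice 4 is free -> assigned | voices=[68 61 66 78 75]
Op 6: note_on(64): all voices busy, STEAL voice 0 (pitch 68, oldest) -> assign | voices=[64 61 66 78 75]
Op 7: note_off(61): free voice 1 | voices=[64 - 66 78 75]
Op 8: note_off(66): free voice 2 | voices=[64 - - 78 75]
Op 9: note_on(87): voice 1 is free -> assigned | voices=[64 87 - 78 75]
Op 10: note_off(64): free voice 0 | voices=[- 87 - 78 75]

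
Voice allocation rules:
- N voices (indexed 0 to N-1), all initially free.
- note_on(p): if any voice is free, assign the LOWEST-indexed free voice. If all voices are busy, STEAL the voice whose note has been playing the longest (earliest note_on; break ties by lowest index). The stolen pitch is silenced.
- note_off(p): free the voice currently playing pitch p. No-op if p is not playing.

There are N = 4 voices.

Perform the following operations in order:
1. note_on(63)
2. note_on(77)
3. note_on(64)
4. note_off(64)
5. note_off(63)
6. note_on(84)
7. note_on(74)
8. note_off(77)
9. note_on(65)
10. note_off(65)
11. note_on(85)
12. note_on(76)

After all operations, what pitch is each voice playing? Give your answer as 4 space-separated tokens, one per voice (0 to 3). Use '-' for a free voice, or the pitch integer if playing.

Answer: 84 85 74 76

Derivation:
Op 1: note_on(63): voice 0 is free -> assigned | voices=[63 - - -]
Op 2: note_on(77): voice 1 is free -> assigned | voices=[63 77 - -]
Op 3: note_on(64): voice 2 is free -> assigned | voices=[63 77 64 -]
Op 4: note_off(64): free voice 2 | voices=[63 77 - -]
Op 5: note_off(63): free voice 0 | voices=[- 77 - -]
Op 6: note_on(84): voice 0 is free -> assigned | voices=[84 77 - -]
Op 7: note_on(74): voice 2 is free -> assigned | voices=[84 77 74 -]
Op 8: note_off(77): free voice 1 | voices=[84 - 74 -]
Op 9: note_on(65): voice 1 is free -> assigned | voices=[84 65 74 -]
Op 10: note_off(65): free voice 1 | voices=[84 - 74 -]
Op 11: note_on(85): voice 1 is free -> assigned | voices=[84 85 74 -]
Op 12: note_on(76): voice 3 is free -> assigned | voices=[84 85 74 76]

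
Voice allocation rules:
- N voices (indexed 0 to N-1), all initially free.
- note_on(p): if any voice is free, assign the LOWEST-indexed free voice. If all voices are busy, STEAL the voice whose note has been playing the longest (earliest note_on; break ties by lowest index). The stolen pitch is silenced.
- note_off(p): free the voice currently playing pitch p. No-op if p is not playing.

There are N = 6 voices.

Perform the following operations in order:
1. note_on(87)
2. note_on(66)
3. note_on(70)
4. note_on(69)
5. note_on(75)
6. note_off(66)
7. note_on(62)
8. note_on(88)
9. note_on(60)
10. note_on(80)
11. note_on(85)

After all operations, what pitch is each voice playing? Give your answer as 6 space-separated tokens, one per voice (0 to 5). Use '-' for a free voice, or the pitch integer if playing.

Op 1: note_on(87): voice 0 is free -> assigned | voices=[87 - - - - -]
Op 2: note_on(66): voice 1 is free -> assigned | voices=[87 66 - - - -]
Op 3: note_on(70): voice 2 is free -> assigned | voices=[87 66 70 - - -]
Op 4: note_on(69): voice 3 is free -> assigned | voices=[87 66 70 69 - -]
Op 5: note_on(75): voice 4 is free -> assigned | voices=[87 66 70 69 75 -]
Op 6: note_off(66): free voice 1 | voices=[87 - 70 69 75 -]
Op 7: note_on(62): voice 1 is free -> assigned | voices=[87 62 70 69 75 -]
Op 8: note_on(88): voice 5 is free -> assigned | voices=[87 62 70 69 75 88]
Op 9: note_on(60): all voices busy, STEAL voice 0 (pitch 87, oldest) -> assign | voices=[60 62 70 69 75 88]
Op 10: note_on(80): all voices busy, STEAL voice 2 (pitch 70, oldest) -> assign | voices=[60 62 80 69 75 88]
Op 11: note_on(85): all voices busy, STEAL voice 3 (pitch 69, oldest) -> assign | voices=[60 62 80 85 75 88]

Answer: 60 62 80 85 75 88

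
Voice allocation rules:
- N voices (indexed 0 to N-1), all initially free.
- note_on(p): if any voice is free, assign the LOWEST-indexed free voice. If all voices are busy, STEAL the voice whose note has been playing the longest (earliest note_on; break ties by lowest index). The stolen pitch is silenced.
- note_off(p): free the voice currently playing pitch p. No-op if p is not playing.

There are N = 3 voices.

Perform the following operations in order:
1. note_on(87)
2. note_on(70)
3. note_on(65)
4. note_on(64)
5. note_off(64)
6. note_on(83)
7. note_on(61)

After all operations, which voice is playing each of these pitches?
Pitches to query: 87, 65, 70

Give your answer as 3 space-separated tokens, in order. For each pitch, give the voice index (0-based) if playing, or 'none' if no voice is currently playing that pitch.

Op 1: note_on(87): voice 0 is free -> assigned | voices=[87 - -]
Op 2: note_on(70): voice 1 is free -> assigned | voices=[87 70 -]
Op 3: note_on(65): voice 2 is free -> assigned | voices=[87 70 65]
Op 4: note_on(64): all voices busy, STEAL voice 0 (pitch 87, oldest) -> assign | voices=[64 70 65]
Op 5: note_off(64): free voice 0 | voices=[- 70 65]
Op 6: note_on(83): voice 0 is free -> assigned | voices=[83 70 65]
Op 7: note_on(61): all voices busy, STEAL voice 1 (pitch 70, oldest) -> assign | voices=[83 61 65]

Answer: none 2 none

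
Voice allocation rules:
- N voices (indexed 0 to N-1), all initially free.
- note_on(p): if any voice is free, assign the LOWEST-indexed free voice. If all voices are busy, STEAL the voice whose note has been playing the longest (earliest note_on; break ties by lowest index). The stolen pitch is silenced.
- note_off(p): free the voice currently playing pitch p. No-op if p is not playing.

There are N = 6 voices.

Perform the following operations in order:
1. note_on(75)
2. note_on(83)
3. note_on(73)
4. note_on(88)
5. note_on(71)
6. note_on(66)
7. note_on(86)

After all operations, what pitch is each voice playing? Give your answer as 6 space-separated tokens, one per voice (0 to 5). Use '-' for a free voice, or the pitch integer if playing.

Op 1: note_on(75): voice 0 is free -> assigned | voices=[75 - - - - -]
Op 2: note_on(83): voice 1 is free -> assigned | voices=[75 83 - - - -]
Op 3: note_on(73): voice 2 is free -> assigned | voices=[75 83 73 - - -]
Op 4: note_on(88): voice 3 is free -> assigned | voices=[75 83 73 88 - -]
Op 5: note_on(71): voice 4 is free -> assigned | voices=[75 83 73 88 71 -]
Op 6: note_on(66): voice 5 is free -> assigned | voices=[75 83 73 88 71 66]
Op 7: note_on(86): all voices busy, STEAL voice 0 (pitch 75, oldest) -> assign | voices=[86 83 73 88 71 66]

Answer: 86 83 73 88 71 66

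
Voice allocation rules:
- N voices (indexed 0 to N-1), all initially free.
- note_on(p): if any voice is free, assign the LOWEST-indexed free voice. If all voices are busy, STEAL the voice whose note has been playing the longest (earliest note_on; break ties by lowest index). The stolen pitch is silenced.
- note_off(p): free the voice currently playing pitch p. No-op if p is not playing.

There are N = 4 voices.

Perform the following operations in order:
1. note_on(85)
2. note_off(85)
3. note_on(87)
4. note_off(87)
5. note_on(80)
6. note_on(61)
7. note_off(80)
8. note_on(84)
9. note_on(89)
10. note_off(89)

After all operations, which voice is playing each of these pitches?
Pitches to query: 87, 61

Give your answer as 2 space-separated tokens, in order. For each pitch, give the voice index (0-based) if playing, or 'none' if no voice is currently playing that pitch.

Op 1: note_on(85): voice 0 is free -> assigned | voices=[85 - - -]
Op 2: note_off(85): free voice 0 | voices=[- - - -]
Op 3: note_on(87): voice 0 is free -> assigned | voices=[87 - - -]
Op 4: note_off(87): free voice 0 | voices=[- - - -]
Op 5: note_on(80): voice 0 is free -> assigned | voices=[80 - - -]
Op 6: note_on(61): voice 1 is free -> assigned | voices=[80 61 - -]
Op 7: note_off(80): free voice 0 | voices=[- 61 - -]
Op 8: note_on(84): voice 0 is free -> assigned | voices=[84 61 - -]
Op 9: note_on(89): voice 2 is free -> assigned | voices=[84 61 89 -]
Op 10: note_off(89): free voice 2 | voices=[84 61 - -]

Answer: none 1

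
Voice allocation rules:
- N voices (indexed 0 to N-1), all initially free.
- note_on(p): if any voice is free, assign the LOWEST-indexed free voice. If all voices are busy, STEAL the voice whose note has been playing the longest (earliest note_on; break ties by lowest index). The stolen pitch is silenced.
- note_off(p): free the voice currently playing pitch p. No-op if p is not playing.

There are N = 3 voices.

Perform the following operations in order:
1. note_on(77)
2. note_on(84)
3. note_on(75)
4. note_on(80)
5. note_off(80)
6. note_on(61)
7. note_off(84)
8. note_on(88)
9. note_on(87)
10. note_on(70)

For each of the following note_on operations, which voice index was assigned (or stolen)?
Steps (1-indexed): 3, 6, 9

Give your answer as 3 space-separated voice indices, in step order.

Op 1: note_on(77): voice 0 is free -> assigned | voices=[77 - -]
Op 2: note_on(84): voice 1 is free -> assigned | voices=[77 84 -]
Op 3: note_on(75): voice 2 is free -> assigned | voices=[77 84 75]
Op 4: note_on(80): all voices busy, STEAL voice 0 (pitch 77, oldest) -> assign | voices=[80 84 75]
Op 5: note_off(80): free voice 0 | voices=[- 84 75]
Op 6: note_on(61): voice 0 is free -> assigned | voices=[61 84 75]
Op 7: note_off(84): free voice 1 | voices=[61 - 75]
Op 8: note_on(88): voice 1 is free -> assigned | voices=[61 88 75]
Op 9: note_on(87): all voices busy, STEAL voice 2 (pitch 75, oldest) -> assign | voices=[61 88 87]
Op 10: note_on(70): all voices busy, STEAL voice 0 (pitch 61, oldest) -> assign | voices=[70 88 87]

Answer: 2 0 2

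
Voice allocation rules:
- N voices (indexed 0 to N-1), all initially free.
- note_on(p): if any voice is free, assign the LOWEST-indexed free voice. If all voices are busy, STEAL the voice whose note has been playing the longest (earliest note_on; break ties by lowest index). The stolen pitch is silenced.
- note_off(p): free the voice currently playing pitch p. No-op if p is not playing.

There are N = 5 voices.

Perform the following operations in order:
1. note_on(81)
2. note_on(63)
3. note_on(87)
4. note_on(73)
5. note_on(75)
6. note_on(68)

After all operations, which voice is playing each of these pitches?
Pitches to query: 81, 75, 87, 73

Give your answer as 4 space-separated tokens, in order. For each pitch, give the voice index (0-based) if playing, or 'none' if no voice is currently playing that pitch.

Op 1: note_on(81): voice 0 is free -> assigned | voices=[81 - - - -]
Op 2: note_on(63): voice 1 is free -> assigned | voices=[81 63 - - -]
Op 3: note_on(87): voice 2 is free -> assigned | voices=[81 63 87 - -]
Op 4: note_on(73): voice 3 is free -> assigned | voices=[81 63 87 73 -]
Op 5: note_on(75): voice 4 is free -> assigned | voices=[81 63 87 73 75]
Op 6: note_on(68): all voices busy, STEAL voice 0 (pitch 81, oldest) -> assign | voices=[68 63 87 73 75]

Answer: none 4 2 3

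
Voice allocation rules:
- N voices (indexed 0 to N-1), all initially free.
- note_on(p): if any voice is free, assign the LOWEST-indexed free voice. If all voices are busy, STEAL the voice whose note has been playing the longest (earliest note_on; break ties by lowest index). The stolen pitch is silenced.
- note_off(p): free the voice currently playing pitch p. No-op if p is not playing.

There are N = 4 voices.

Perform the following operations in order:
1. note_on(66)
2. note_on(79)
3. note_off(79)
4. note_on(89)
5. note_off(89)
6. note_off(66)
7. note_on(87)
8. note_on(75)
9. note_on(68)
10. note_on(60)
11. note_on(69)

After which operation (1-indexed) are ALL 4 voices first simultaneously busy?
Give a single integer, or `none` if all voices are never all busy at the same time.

Op 1: note_on(66): voice 0 is free -> assigned | voices=[66 - - -]
Op 2: note_on(79): voice 1 is free -> assigned | voices=[66 79 - -]
Op 3: note_off(79): free voice 1 | voices=[66 - - -]
Op 4: note_on(89): voice 1 is free -> assigned | voices=[66 89 - -]
Op 5: note_off(89): free voice 1 | voices=[66 - - -]
Op 6: note_off(66): free voice 0 | voices=[- - - -]
Op 7: note_on(87): voice 0 is free -> assigned | voices=[87 - - -]
Op 8: note_on(75): voice 1 is free -> assigned | voices=[87 75 - -]
Op 9: note_on(68): voice 2 is free -> assigned | voices=[87 75 68 -]
Op 10: note_on(60): voice 3 is free -> assigned | voices=[87 75 68 60]
Op 11: note_on(69): all voices busy, STEAL voice 0 (pitch 87, oldest) -> assign | voices=[69 75 68 60]

Answer: 10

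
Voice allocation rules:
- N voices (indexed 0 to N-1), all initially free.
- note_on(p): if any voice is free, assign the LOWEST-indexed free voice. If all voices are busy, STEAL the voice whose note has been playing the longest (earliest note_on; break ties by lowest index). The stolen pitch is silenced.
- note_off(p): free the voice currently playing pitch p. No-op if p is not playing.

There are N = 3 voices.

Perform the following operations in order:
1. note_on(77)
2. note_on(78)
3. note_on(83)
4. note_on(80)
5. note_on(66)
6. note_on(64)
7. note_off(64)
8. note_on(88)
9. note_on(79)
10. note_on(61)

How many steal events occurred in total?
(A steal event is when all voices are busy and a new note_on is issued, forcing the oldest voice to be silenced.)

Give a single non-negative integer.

Answer: 5

Derivation:
Op 1: note_on(77): voice 0 is free -> assigned | voices=[77 - -]
Op 2: note_on(78): voice 1 is free -> assigned | voices=[77 78 -]
Op 3: note_on(83): voice 2 is free -> assigned | voices=[77 78 83]
Op 4: note_on(80): all voices busy, STEAL voice 0 (pitch 77, oldest) -> assign | voices=[80 78 83]
Op 5: note_on(66): all voices busy, STEAL voice 1 (pitch 78, oldest) -> assign | voices=[80 66 83]
Op 6: note_on(64): all voices busy, STEAL voice 2 (pitch 83, oldest) -> assign | voices=[80 66 64]
Op 7: note_off(64): free voice 2 | voices=[80 66 -]
Op 8: note_on(88): voice 2 is free -> assigned | voices=[80 66 88]
Op 9: note_on(79): all voices busy, STEAL voice 0 (pitch 80, oldest) -> assign | voices=[79 66 88]
Op 10: note_on(61): all voices busy, STEAL voice 1 (pitch 66, oldest) -> assign | voices=[79 61 88]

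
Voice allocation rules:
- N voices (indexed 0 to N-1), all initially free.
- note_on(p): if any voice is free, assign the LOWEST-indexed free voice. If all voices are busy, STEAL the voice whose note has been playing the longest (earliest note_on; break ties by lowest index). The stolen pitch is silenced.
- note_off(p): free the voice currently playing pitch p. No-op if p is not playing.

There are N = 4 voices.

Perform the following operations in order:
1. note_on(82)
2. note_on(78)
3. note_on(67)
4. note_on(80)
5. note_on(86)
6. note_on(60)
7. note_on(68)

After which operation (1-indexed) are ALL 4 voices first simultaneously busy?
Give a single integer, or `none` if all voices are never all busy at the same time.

Op 1: note_on(82): voice 0 is free -> assigned | voices=[82 - - -]
Op 2: note_on(78): voice 1 is free -> assigned | voices=[82 78 - -]
Op 3: note_on(67): voice 2 is free -> assigned | voices=[82 78 67 -]
Op 4: note_on(80): voice 3 is free -> assigned | voices=[82 78 67 80]
Op 5: note_on(86): all voices busy, STEAL voice 0 (pitch 82, oldest) -> assign | voices=[86 78 67 80]
Op 6: note_on(60): all voices busy, STEAL voice 1 (pitch 78, oldest) -> assign | voices=[86 60 67 80]
Op 7: note_on(68): all voices busy, STEAL voice 2 (pitch 67, oldest) -> assign | voices=[86 60 68 80]

Answer: 4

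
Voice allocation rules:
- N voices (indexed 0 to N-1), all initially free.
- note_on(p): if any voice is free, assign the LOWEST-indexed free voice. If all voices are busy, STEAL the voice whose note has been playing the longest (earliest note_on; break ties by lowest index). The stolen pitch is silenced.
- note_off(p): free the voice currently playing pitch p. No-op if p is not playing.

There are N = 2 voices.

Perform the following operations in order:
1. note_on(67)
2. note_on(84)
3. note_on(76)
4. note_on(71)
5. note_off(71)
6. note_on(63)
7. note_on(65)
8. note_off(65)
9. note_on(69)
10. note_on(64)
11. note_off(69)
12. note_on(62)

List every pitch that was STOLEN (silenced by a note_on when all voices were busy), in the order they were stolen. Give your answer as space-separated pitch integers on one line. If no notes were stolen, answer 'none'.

Op 1: note_on(67): voice 0 is free -> assigned | voices=[67 -]
Op 2: note_on(84): voice 1 is free -> assigned | voices=[67 84]
Op 3: note_on(76): all voices busy, STEAL voice 0 (pitch 67, oldest) -> assign | voices=[76 84]
Op 4: note_on(71): all voices busy, STEAL voice 1 (pitch 84, oldest) -> assign | voices=[76 71]
Op 5: note_off(71): free voice 1 | voices=[76 -]
Op 6: note_on(63): voice 1 is free -> assigned | voices=[76 63]
Op 7: note_on(65): all voices busy, STEAL voice 0 (pitch 76, oldest) -> assign | voices=[65 63]
Op 8: note_off(65): free voice 0 | voices=[- 63]
Op 9: note_on(69): voice 0 is free -> assigned | voices=[69 63]
Op 10: note_on(64): all voices busy, STEAL voice 1 (pitch 63, oldest) -> assign | voices=[69 64]
Op 11: note_off(69): free voice 0 | voices=[- 64]
Op 12: note_on(62): voice 0 is free -> assigned | voices=[62 64]

Answer: 67 84 76 63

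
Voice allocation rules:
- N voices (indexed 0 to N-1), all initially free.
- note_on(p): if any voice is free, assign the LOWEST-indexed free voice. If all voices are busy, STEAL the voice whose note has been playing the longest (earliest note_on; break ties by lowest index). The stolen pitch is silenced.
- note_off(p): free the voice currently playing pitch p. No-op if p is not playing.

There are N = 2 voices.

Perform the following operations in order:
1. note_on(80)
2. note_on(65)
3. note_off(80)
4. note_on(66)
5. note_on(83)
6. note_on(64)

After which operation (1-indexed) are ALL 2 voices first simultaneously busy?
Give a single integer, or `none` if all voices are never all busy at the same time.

Answer: 2

Derivation:
Op 1: note_on(80): voice 0 is free -> assigned | voices=[80 -]
Op 2: note_on(65): voice 1 is free -> assigned | voices=[80 65]
Op 3: note_off(80): free voice 0 | voices=[- 65]
Op 4: note_on(66): voice 0 is free -> assigned | voices=[66 65]
Op 5: note_on(83): all voices busy, STEAL voice 1 (pitch 65, oldest) -> assign | voices=[66 83]
Op 6: note_on(64): all voices busy, STEAL voice 0 (pitch 66, oldest) -> assign | voices=[64 83]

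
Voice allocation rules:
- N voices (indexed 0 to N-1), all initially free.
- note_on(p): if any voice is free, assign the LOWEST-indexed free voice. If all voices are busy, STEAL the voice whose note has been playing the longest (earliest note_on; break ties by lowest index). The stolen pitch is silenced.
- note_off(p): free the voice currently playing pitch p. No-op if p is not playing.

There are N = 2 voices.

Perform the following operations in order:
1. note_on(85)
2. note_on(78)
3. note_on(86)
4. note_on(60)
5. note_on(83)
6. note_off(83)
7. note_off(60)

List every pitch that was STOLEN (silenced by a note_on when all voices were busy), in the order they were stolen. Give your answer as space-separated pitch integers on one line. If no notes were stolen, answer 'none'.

Op 1: note_on(85): voice 0 is free -> assigned | voices=[85 -]
Op 2: note_on(78): voice 1 is free -> assigned | voices=[85 78]
Op 3: note_on(86): all voices busy, STEAL voice 0 (pitch 85, oldest) -> assign | voices=[86 78]
Op 4: note_on(60): all voices busy, STEAL voice 1 (pitch 78, oldest) -> assign | voices=[86 60]
Op 5: note_on(83): all voices busy, STEAL voice 0 (pitch 86, oldest) -> assign | voices=[83 60]
Op 6: note_off(83): free voice 0 | voices=[- 60]
Op 7: note_off(60): free voice 1 | voices=[- -]

Answer: 85 78 86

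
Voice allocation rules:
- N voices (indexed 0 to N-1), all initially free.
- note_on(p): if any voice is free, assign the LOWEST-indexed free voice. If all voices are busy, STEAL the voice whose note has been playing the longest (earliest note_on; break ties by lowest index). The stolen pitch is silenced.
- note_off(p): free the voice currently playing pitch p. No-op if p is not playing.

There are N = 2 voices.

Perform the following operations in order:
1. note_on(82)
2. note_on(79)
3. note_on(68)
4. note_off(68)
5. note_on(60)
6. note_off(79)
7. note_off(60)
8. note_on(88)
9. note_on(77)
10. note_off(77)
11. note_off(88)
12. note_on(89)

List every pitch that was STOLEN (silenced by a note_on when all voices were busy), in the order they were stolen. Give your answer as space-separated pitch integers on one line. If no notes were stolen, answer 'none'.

Answer: 82

Derivation:
Op 1: note_on(82): voice 0 is free -> assigned | voices=[82 -]
Op 2: note_on(79): voice 1 is free -> assigned | voices=[82 79]
Op 3: note_on(68): all voices busy, STEAL voice 0 (pitch 82, oldest) -> assign | voices=[68 79]
Op 4: note_off(68): free voice 0 | voices=[- 79]
Op 5: note_on(60): voice 0 is free -> assigned | voices=[60 79]
Op 6: note_off(79): free voice 1 | voices=[60 -]
Op 7: note_off(60): free voice 0 | voices=[- -]
Op 8: note_on(88): voice 0 is free -> assigned | voices=[88 -]
Op 9: note_on(77): voice 1 is free -> assigned | voices=[88 77]
Op 10: note_off(77): free voice 1 | voices=[88 -]
Op 11: note_off(88): free voice 0 | voices=[- -]
Op 12: note_on(89): voice 0 is free -> assigned | voices=[89 -]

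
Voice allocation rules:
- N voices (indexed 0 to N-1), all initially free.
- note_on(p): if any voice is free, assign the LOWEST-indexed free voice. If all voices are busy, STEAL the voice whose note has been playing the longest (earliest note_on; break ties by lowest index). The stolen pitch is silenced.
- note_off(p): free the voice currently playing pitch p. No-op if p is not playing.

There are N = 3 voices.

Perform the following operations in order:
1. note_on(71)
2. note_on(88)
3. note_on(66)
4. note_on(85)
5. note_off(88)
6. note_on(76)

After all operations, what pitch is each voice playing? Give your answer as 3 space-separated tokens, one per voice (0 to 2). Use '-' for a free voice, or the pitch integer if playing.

Op 1: note_on(71): voice 0 is free -> assigned | voices=[71 - -]
Op 2: note_on(88): voice 1 is free -> assigned | voices=[71 88 -]
Op 3: note_on(66): voice 2 is free -> assigned | voices=[71 88 66]
Op 4: note_on(85): all voices busy, STEAL voice 0 (pitch 71, oldest) -> assign | voices=[85 88 66]
Op 5: note_off(88): free voice 1 | voices=[85 - 66]
Op 6: note_on(76): voice 1 is free -> assigned | voices=[85 76 66]

Answer: 85 76 66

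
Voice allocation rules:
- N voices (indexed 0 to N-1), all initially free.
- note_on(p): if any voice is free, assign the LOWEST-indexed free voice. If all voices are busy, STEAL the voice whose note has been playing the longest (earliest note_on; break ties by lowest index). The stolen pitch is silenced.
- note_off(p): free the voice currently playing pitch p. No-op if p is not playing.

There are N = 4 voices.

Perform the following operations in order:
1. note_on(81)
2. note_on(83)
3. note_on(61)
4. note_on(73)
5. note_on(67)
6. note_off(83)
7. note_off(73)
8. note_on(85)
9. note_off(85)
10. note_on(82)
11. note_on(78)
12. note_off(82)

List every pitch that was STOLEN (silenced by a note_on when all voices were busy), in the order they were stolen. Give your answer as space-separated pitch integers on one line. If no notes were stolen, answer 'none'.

Op 1: note_on(81): voice 0 is free -> assigned | voices=[81 - - -]
Op 2: note_on(83): voice 1 is free -> assigned | voices=[81 83 - -]
Op 3: note_on(61): voice 2 is free -> assigned | voices=[81 83 61 -]
Op 4: note_on(73): voice 3 is free -> assigned | voices=[81 83 61 73]
Op 5: note_on(67): all voices busy, STEAL voice 0 (pitch 81, oldest) -> assign | voices=[67 83 61 73]
Op 6: note_off(83): free voice 1 | voices=[67 - 61 73]
Op 7: note_off(73): free voice 3 | voices=[67 - 61 -]
Op 8: note_on(85): voice 1 is free -> assigned | voices=[67 85 61 -]
Op 9: note_off(85): free voice 1 | voices=[67 - 61 -]
Op 10: note_on(82): voice 1 is free -> assigned | voices=[67 82 61 -]
Op 11: note_on(78): voice 3 is free -> assigned | voices=[67 82 61 78]
Op 12: note_off(82): free voice 1 | voices=[67 - 61 78]

Answer: 81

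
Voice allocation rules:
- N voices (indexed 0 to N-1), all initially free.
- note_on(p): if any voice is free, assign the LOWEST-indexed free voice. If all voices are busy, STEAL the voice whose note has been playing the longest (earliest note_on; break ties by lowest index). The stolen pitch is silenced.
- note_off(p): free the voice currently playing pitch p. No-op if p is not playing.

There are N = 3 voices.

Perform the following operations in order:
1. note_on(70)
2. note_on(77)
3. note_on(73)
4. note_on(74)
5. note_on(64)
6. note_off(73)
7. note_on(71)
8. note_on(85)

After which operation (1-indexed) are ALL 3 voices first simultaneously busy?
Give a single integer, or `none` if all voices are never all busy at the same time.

Op 1: note_on(70): voice 0 is free -> assigned | voices=[70 - -]
Op 2: note_on(77): voice 1 is free -> assigned | voices=[70 77 -]
Op 3: note_on(73): voice 2 is free -> assigned | voices=[70 77 73]
Op 4: note_on(74): all voices busy, STEAL voice 0 (pitch 70, oldest) -> assign | voices=[74 77 73]
Op 5: note_on(64): all voices busy, STEAL voice 1 (pitch 77, oldest) -> assign | voices=[74 64 73]
Op 6: note_off(73): free voice 2 | voices=[74 64 -]
Op 7: note_on(71): voice 2 is free -> assigned | voices=[74 64 71]
Op 8: note_on(85): all voices busy, STEAL voice 0 (pitch 74, oldest) -> assign | voices=[85 64 71]

Answer: 3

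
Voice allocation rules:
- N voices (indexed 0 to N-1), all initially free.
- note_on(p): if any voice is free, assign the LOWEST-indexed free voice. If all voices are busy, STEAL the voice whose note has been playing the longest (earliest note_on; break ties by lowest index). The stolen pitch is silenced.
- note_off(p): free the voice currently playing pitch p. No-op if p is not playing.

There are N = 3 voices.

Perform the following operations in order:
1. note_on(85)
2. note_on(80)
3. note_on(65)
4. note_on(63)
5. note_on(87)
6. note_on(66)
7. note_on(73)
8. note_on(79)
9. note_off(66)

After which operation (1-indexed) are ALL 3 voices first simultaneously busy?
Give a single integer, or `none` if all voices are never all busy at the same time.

Op 1: note_on(85): voice 0 is free -> assigned | voices=[85 - -]
Op 2: note_on(80): voice 1 is free -> assigned | voices=[85 80 -]
Op 3: note_on(65): voice 2 is free -> assigned | voices=[85 80 65]
Op 4: note_on(63): all voices busy, STEAL voice 0 (pitch 85, oldest) -> assign | voices=[63 80 65]
Op 5: note_on(87): all voices busy, STEAL voice 1 (pitch 80, oldest) -> assign | voices=[63 87 65]
Op 6: note_on(66): all voices busy, STEAL voice 2 (pitch 65, oldest) -> assign | voices=[63 87 66]
Op 7: note_on(73): all voices busy, STEAL voice 0 (pitch 63, oldest) -> assign | voices=[73 87 66]
Op 8: note_on(79): all voices busy, STEAL voice 1 (pitch 87, oldest) -> assign | voices=[73 79 66]
Op 9: note_off(66): free voice 2 | voices=[73 79 -]

Answer: 3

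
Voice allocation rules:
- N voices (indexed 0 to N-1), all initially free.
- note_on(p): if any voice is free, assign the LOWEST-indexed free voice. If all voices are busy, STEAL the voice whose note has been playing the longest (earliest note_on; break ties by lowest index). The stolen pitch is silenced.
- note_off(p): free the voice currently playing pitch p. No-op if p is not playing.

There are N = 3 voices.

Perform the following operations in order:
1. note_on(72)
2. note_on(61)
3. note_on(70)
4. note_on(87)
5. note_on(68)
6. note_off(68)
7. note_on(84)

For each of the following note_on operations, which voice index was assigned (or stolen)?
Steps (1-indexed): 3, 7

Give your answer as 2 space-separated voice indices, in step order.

Answer: 2 1

Derivation:
Op 1: note_on(72): voice 0 is free -> assigned | voices=[72 - -]
Op 2: note_on(61): voice 1 is free -> assigned | voices=[72 61 -]
Op 3: note_on(70): voice 2 is free -> assigned | voices=[72 61 70]
Op 4: note_on(87): all voices busy, STEAL voice 0 (pitch 72, oldest) -> assign | voices=[87 61 70]
Op 5: note_on(68): all voices busy, STEAL voice 1 (pitch 61, oldest) -> assign | voices=[87 68 70]
Op 6: note_off(68): free voice 1 | voices=[87 - 70]
Op 7: note_on(84): voice 1 is free -> assigned | voices=[87 84 70]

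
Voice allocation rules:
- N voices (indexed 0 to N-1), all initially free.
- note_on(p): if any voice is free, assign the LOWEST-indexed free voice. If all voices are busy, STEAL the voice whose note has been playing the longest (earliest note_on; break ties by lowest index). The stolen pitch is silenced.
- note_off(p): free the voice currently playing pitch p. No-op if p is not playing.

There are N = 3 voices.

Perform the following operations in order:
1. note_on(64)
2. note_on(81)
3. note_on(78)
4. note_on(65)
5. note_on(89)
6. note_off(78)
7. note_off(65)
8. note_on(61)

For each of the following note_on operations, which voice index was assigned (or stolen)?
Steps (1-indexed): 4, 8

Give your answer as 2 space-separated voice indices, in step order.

Op 1: note_on(64): voice 0 is free -> assigned | voices=[64 - -]
Op 2: note_on(81): voice 1 is free -> assigned | voices=[64 81 -]
Op 3: note_on(78): voice 2 is free -> assigned | voices=[64 81 78]
Op 4: note_on(65): all voices busy, STEAL voice 0 (pitch 64, oldest) -> assign | voices=[65 81 78]
Op 5: note_on(89): all voices busy, STEAL voice 1 (pitch 81, oldest) -> assign | voices=[65 89 78]
Op 6: note_off(78): free voice 2 | voices=[65 89 -]
Op 7: note_off(65): free voice 0 | voices=[- 89 -]
Op 8: note_on(61): voice 0 is free -> assigned | voices=[61 89 -]

Answer: 0 0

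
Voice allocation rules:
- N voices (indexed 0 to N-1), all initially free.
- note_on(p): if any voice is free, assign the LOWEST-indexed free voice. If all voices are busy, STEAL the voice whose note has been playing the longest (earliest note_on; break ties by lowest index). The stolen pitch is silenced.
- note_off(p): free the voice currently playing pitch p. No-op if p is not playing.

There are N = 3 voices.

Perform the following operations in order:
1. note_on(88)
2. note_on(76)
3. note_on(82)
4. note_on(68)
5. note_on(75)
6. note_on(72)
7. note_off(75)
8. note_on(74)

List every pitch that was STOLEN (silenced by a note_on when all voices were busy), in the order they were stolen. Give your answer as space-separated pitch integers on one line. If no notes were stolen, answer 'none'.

Op 1: note_on(88): voice 0 is free -> assigned | voices=[88 - -]
Op 2: note_on(76): voice 1 is free -> assigned | voices=[88 76 -]
Op 3: note_on(82): voice 2 is free -> assigned | voices=[88 76 82]
Op 4: note_on(68): all voices busy, STEAL voice 0 (pitch 88, oldest) -> assign | voices=[68 76 82]
Op 5: note_on(75): all voices busy, STEAL voice 1 (pitch 76, oldest) -> assign | voices=[68 75 82]
Op 6: note_on(72): all voices busy, STEAL voice 2 (pitch 82, oldest) -> assign | voices=[68 75 72]
Op 7: note_off(75): free voice 1 | voices=[68 - 72]
Op 8: note_on(74): voice 1 is free -> assigned | voices=[68 74 72]

Answer: 88 76 82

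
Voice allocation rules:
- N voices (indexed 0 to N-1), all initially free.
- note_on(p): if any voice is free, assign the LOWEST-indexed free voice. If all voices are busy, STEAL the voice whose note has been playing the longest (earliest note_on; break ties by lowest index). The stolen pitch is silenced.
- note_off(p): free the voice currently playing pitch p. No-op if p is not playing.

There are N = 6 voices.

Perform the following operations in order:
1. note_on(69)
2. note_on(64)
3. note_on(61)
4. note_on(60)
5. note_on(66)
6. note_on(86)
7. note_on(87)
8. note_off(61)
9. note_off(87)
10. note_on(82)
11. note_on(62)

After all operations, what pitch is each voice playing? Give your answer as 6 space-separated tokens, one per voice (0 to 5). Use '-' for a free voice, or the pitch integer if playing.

Answer: 82 64 62 60 66 86

Derivation:
Op 1: note_on(69): voice 0 is free -> assigned | voices=[69 - - - - -]
Op 2: note_on(64): voice 1 is free -> assigned | voices=[69 64 - - - -]
Op 3: note_on(61): voice 2 is free -> assigned | voices=[69 64 61 - - -]
Op 4: note_on(60): voice 3 is free -> assigned | voices=[69 64 61 60 - -]
Op 5: note_on(66): voice 4 is free -> assigned | voices=[69 64 61 60 66 -]
Op 6: note_on(86): voice 5 is free -> assigned | voices=[69 64 61 60 66 86]
Op 7: note_on(87): all voices busy, STEAL voice 0 (pitch 69, oldest) -> assign | voices=[87 64 61 60 66 86]
Op 8: note_off(61): free voice 2 | voices=[87 64 - 60 66 86]
Op 9: note_off(87): free voice 0 | voices=[- 64 - 60 66 86]
Op 10: note_on(82): voice 0 is free -> assigned | voices=[82 64 - 60 66 86]
Op 11: note_on(62): voice 2 is free -> assigned | voices=[82 64 62 60 66 86]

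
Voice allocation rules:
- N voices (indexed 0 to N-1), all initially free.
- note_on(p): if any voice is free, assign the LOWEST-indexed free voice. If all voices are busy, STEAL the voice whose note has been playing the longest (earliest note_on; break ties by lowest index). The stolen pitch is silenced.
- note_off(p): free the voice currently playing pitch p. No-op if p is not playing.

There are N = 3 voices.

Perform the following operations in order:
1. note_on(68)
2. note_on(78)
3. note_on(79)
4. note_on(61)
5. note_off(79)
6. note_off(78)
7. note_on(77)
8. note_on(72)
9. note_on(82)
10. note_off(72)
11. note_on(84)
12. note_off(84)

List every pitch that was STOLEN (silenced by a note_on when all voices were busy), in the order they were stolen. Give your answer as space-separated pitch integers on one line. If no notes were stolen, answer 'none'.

Answer: 68 61

Derivation:
Op 1: note_on(68): voice 0 is free -> assigned | voices=[68 - -]
Op 2: note_on(78): voice 1 is free -> assigned | voices=[68 78 -]
Op 3: note_on(79): voice 2 is free -> assigned | voices=[68 78 79]
Op 4: note_on(61): all voices busy, STEAL voice 0 (pitch 68, oldest) -> assign | voices=[61 78 79]
Op 5: note_off(79): free voice 2 | voices=[61 78 -]
Op 6: note_off(78): free voice 1 | voices=[61 - -]
Op 7: note_on(77): voice 1 is free -> assigned | voices=[61 77 -]
Op 8: note_on(72): voice 2 is free -> assigned | voices=[61 77 72]
Op 9: note_on(82): all voices busy, STEAL voice 0 (pitch 61, oldest) -> assign | voices=[82 77 72]
Op 10: note_off(72): free voice 2 | voices=[82 77 -]
Op 11: note_on(84): voice 2 is free -> assigned | voices=[82 77 84]
Op 12: note_off(84): free voice 2 | voices=[82 77 -]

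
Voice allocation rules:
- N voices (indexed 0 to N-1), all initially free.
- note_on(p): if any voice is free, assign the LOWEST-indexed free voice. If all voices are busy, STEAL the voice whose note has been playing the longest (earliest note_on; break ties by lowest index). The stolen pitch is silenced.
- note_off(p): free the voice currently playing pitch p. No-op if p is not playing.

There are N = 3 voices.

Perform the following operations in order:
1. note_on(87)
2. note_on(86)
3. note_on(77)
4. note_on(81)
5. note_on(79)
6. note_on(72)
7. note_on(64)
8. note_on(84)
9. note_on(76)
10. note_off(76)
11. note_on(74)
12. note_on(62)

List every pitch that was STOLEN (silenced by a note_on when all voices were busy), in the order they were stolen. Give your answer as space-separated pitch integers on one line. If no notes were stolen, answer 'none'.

Op 1: note_on(87): voice 0 is free -> assigned | voices=[87 - -]
Op 2: note_on(86): voice 1 is free -> assigned | voices=[87 86 -]
Op 3: note_on(77): voice 2 is free -> assigned | voices=[87 86 77]
Op 4: note_on(81): all voices busy, STEAL voice 0 (pitch 87, oldest) -> assign | voices=[81 86 77]
Op 5: note_on(79): all voices busy, STEAL voice 1 (pitch 86, oldest) -> assign | voices=[81 79 77]
Op 6: note_on(72): all voices busy, STEAL voice 2 (pitch 77, oldest) -> assign | voices=[81 79 72]
Op 7: note_on(64): all voices busy, STEAL voice 0 (pitch 81, oldest) -> assign | voices=[64 79 72]
Op 8: note_on(84): all voices busy, STEAL voice 1 (pitch 79, oldest) -> assign | voices=[64 84 72]
Op 9: note_on(76): all voices busy, STEAL voice 2 (pitch 72, oldest) -> assign | voices=[64 84 76]
Op 10: note_off(76): free voice 2 | voices=[64 84 -]
Op 11: note_on(74): voice 2 is free -> assigned | voices=[64 84 74]
Op 12: note_on(62): all voices busy, STEAL voice 0 (pitch 64, oldest) -> assign | voices=[62 84 74]

Answer: 87 86 77 81 79 72 64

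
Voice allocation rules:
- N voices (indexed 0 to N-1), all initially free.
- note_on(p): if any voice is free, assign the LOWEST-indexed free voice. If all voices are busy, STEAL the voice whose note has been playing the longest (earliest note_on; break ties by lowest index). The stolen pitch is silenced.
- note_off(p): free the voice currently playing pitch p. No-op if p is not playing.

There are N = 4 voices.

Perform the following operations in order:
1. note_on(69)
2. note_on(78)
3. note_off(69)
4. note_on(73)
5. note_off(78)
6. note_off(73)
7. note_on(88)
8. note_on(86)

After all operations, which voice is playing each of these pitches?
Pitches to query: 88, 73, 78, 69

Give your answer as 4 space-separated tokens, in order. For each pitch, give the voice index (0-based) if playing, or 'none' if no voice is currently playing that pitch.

Answer: 0 none none none

Derivation:
Op 1: note_on(69): voice 0 is free -> assigned | voices=[69 - - -]
Op 2: note_on(78): voice 1 is free -> assigned | voices=[69 78 - -]
Op 3: note_off(69): free voice 0 | voices=[- 78 - -]
Op 4: note_on(73): voice 0 is free -> assigned | voices=[73 78 - -]
Op 5: note_off(78): free voice 1 | voices=[73 - - -]
Op 6: note_off(73): free voice 0 | voices=[- - - -]
Op 7: note_on(88): voice 0 is free -> assigned | voices=[88 - - -]
Op 8: note_on(86): voice 1 is free -> assigned | voices=[88 86 - -]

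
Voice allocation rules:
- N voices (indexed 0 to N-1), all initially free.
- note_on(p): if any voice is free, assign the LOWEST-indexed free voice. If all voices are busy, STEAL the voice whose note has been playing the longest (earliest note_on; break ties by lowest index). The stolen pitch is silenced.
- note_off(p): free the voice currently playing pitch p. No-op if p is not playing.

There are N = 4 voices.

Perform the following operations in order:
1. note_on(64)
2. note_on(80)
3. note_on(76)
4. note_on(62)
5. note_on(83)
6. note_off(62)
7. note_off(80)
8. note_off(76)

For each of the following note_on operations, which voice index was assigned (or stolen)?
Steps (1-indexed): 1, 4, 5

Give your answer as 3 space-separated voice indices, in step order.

Answer: 0 3 0

Derivation:
Op 1: note_on(64): voice 0 is free -> assigned | voices=[64 - - -]
Op 2: note_on(80): voice 1 is free -> assigned | voices=[64 80 - -]
Op 3: note_on(76): voice 2 is free -> assigned | voices=[64 80 76 -]
Op 4: note_on(62): voice 3 is free -> assigned | voices=[64 80 76 62]
Op 5: note_on(83): all voices busy, STEAL voice 0 (pitch 64, oldest) -> assign | voices=[83 80 76 62]
Op 6: note_off(62): free voice 3 | voices=[83 80 76 -]
Op 7: note_off(80): free voice 1 | voices=[83 - 76 -]
Op 8: note_off(76): free voice 2 | voices=[83 - - -]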